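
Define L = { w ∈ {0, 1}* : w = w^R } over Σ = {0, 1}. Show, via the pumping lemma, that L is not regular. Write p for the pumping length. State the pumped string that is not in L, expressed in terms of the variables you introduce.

Assume L is regular; let p be its pumping constant.
Take w = 0^p 1 0^p, a palindrome of length 2p+1 ≥ p.
The pumping lemma gives a decomposition w = xyz where |xy| ≤ p and y is nonempty.
Because |xy| ≤ p and w begins with p copies of 0, we have y = 0^k with 1 ≤ k ≤ p.
Pump with i = 2: xy^2z = 0^{p+k} 1 0^p. Its reverse is 0^p 1 0^{p+k}, which differs from xy^2z since k ≥ 1. So xy^2z is not a palindrome and xy^2z ∉ L.
This is a contradiction; hence L is not regular.

0^{p+k} 1 0^p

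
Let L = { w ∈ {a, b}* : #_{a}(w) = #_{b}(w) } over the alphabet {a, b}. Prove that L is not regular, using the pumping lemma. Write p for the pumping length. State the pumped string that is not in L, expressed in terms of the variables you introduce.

Toward a contradiction, assume L is regular with pumping length p.
Choose w = a^p b^p ∈ L with |w| = 2p ≥ p.
Write w = xyz as guaranteed by the lemma, with |xy| ≤ p and |y| ≥ 1.
Because |xy| ≤ p and w begins with p copies of a, we have y = a^k with 1 ≤ k ≤ p.
Pump with i = 2: xy^2z = a^{p+k} b^p has p+k occurrences of a but only p of b. Since k ≥ 1 the counts differ, so xy^2z ∉ L.
This is a contradiction; hence L is not regular.

a^{p+k} b^p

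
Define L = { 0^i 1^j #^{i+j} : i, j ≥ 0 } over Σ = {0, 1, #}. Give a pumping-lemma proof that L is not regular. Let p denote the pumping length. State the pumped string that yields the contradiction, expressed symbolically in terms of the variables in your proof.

Toward a contradiction, assume L is regular with pumping length p.
Take w = 0^p 1^p #^{2p} ∈ L (with i=j=p, i+j=2p), |w| = 4p ≥ p.
By the pumping lemma, w = xyz with |xy| ≤ p and |y| > 0.
The first p characters of w are 0's, so xy (and hence y) consists only of 0's. Write y = 0^k, 1 ≤ k ≤ p.
Consider xy^2z = 0^{p+k} 1^p #^{2p}. Now the 0- and 1-counts sum to 2p+k, but the #-count is 2p ≠ 2p+k. So xy^2z ∉ L.
Contradiction. Therefore L is not regular.

0^{p+k} 1^p #^{2p}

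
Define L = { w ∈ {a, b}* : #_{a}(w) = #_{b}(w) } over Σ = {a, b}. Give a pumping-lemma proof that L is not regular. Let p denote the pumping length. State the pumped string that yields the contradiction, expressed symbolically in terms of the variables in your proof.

Assume L is regular. Let p be the pumping length given by the pumping lemma.
Choose w = a^p b^p ∈ L with |w| = 2p ≥ p.
By the pumping lemma, w = xyz with |xy| ≤ p and y is nonempty.
The first p characters of w are a's, so xy (and hence y) consists only of a's. Write y = a^k, 1 ≤ k ≤ p.
Pump with i = 2: xy^2z = a^{p+k} b^p has p+k occurrences of a but only p of b. Since k ≥ 1 the counts differ, so xy^2z ∉ L.
Contradiction. Therefore L is not regular.

a^{p+k} b^p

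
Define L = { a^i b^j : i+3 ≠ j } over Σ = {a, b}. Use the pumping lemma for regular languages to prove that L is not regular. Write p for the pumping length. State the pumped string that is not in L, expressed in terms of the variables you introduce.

a^{p+p!} b^{p+p!+3}

Toward a contradiction, assume L is regular with pumping length p.
Choose w = a^p b^{p+p!+3}. Since p ≠ (p+p!+3)-3 = p+p!, w ∈ L; and |w| ≥ p.
Write w = xyz as guaranteed by the lemma, with |xy| ≤ p and |y| > 0.
Since the first p symbols of w are all a's and |xy| ≤ p, y lies entirely in the leading a-block: y = a^k for some k with 1 ≤ k ≤ p.
Since 1 ≤ k ≤ p, k divides p!; set t = 1 + p!/k. Then xy^t z has p + (p!/k)·k = p + p! copies of a. Now the a-count is p+p! and (b-count)-3 = (p+p!+3)-3 = p+p!, so i+3 ≠ j fails. So xy^t z = a^{p+p!} b^{p+p!+3} ∉ L.
Contradiction. Therefore L is not regular.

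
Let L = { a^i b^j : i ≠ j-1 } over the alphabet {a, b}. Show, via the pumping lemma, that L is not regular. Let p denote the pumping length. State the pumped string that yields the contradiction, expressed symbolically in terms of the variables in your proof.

a^{p+p!} b^{p+p!+1}

Suppose for contradiction that L is regular, and let p be the pumping length.
Choose w = a^p b^{p+p!+1}. Since p ≠ (p+p!+1)-1 = p+p!, w ∈ L; and |w| ≥ p.
By the pumping lemma, w = xyz with |xy| ≤ p and y is nonempty.
Because |xy| ≤ p and w begins with p copies of a, we have y = a^k with 1 ≤ k ≤ p.
Since 1 ≤ k ≤ p, k divides p!; set t = 1 + p!/k. Then xy^t z has p + (p!/k)·k = p + p! copies of a. Now the a-count is p+p! and (b-count)-1 = (p+p!+1)-1 = p+p!, so i ≠ j-1 fails. So xy^t z = a^{p+p!} b^{p+p!+1} ∉ L.
This is a contradiction; hence L is not regular.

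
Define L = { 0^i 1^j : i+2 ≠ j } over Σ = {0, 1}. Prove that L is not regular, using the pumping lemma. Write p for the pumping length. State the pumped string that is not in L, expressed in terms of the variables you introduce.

0^{p+p!} 1^{p+p!+2}

Assume L is regular. Let p be the pumping length given by the pumping lemma.
Choose w = 0^p 1^{p+p!+2}. Since p ≠ (p+p!+2)-2 = p+p!, w ∈ L; and |w| ≥ p.
The pumping lemma gives a decomposition w = xyz where |xy| ≤ p and |y| > 0.
Since the first p symbols of w are all 0's and |xy| ≤ p, y lies entirely in the leading 0-block: y = 0^k for some k with 1 ≤ k ≤ p.
Since 1 ≤ k ≤ p, k divides p!; set t = 1 + p!/k. Then xy^t z has p + (p!/k)·k = p + p! copies of 0. Now the 0-count is p+p! and (1-count)-2 = (p+p!+2)-2 = p+p!, so i+2 ≠ j fails. So xy^t z = 0^{p+p!} 1^{p+p!+2} ∉ L.
Contradiction. Therefore L is not regular.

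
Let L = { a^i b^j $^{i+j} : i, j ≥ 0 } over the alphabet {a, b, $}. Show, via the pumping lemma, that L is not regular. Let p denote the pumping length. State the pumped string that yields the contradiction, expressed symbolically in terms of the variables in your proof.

Toward a contradiction, assume L is regular with pumping length p.
Take w = a^p b^p $^{2p} ∈ L (with i=j=p, i+j=2p), |w| = 4p ≥ p.
By the pumping lemma, w = xyz with |xy| ≤ p and |y| ≥ 1.
Because |xy| ≤ p and w begins with p copies of a, we have y = a^k with 1 ≤ k ≤ p.
Consider xy^2z = a^{p+k} b^p $^{2p}. Now the a- and b-counts sum to 2p+k, but the $-count is 2p ≠ 2p+k. So xy^2z ∉ L.
This is a contradiction; hence L is not regular.

a^{p+k} b^p $^{2p}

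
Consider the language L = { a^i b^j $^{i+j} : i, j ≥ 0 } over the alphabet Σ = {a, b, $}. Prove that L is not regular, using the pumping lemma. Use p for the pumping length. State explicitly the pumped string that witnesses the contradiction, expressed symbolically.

Suppose for contradiction that L is regular, and let p be the pumping length.
Take w = a^p b^p $^{2p} ∈ L (with i=j=p, i+j=2p), |w| = 4p ≥ p.
By the pumping lemma, w = xyz with |xy| ≤ p and |y| ≥ 1.
Since the first p symbols of w are all a's and |xy| ≤ p, y lies entirely in the leading a-block: y = a^k for some k with 1 ≤ k ≤ p.
Consider xy^2z = a^{p+k} b^p $^{2p}. Now the a- and b-counts sum to 2p+k, but the $-count is 2p ≠ 2p+k. So xy^2z ∉ L.
This is a contradiction; hence L is not regular.

a^{p+k} b^p $^{2p}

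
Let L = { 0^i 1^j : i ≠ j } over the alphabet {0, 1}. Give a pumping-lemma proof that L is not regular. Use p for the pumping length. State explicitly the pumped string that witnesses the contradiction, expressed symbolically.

0^{p+p!} 1^{p+p!}

Toward a contradiction, assume L is regular with pumping length p.
Choose w = 0^p 1^{p+p!}. Since p ≠ p+p!, w ∈ L; and |w| ≥ p.
Write w = xyz as guaranteed by the lemma, with |xy| ≤ p and |y| > 0.
Because |xy| ≤ p and w begins with p copies of 0, we have y = 0^k with 1 ≤ k ≤ p.
Since 1 ≤ k ≤ p, k divides p!; set t = 1 + p!/k. Then xy^t z has p + (p!/k)·k = p + p! copies of 0. Now the 0-count equals the 1-count, so i ≠ j fails. So xy^t z = 0^{p+p!} 1^{p+p!} ∉ L.
This contradicts the pumping lemma, so L is not regular.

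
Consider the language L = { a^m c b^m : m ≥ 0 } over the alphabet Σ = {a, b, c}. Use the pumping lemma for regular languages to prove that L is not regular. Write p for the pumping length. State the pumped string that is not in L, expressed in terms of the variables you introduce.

a^{p+k} c b^p

Assume L is regular; let p be its pumping constant.
Take w = a^p c b^p ∈ L with |w| = 2p+1 ≥ p.
By the pumping lemma, w = xyz with |xy| ≤ p and |y| ≥ 1.
The first p characters of w are a's, so xy (and hence y) consists only of a's. Write y = a^k, 1 ≤ k ≤ p.
Pump with i = 2: xy^2z = a^{p+k} c b^p, which would require p+k = p. But k ≥ 1, so xy^2z ∉ L.
This is a contradiction; hence L is not regular.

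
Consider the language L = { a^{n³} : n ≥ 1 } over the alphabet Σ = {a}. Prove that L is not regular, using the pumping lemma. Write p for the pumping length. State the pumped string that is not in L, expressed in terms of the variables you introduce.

Assume L is regular; let p be its pumping constant.
Take w = a^{p³} ∈ L with |w| = p³ ≥ p.
Write w = xyz as guaranteed by the lemma, with |xy| ≤ p and |y| > 0.
Then y = a^k for some k with 1 ≤ k ≤ p.
Pump with i = 2: xy^2z = a^{p³+k}. Since 1 ≤ k ≤ p, p³ < p³+k ≤ p³+p < p³+3p²+3p+1 = (p+1)³, so p³+k is not a perfect cube. So xy^2z ∉ L.
This is a contradiction; hence L is not regular.

a^{p³+k}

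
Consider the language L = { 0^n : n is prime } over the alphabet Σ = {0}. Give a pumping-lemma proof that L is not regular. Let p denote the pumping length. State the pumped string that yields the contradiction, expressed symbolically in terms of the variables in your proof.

Toward a contradiction, assume L is regular with pumping length p.
Let q be a prime with q ≥ p+2 (infinitely many primes exist), and take w = 0^q ∈ L with |w| = q ≥ p.
The pumping lemma gives a decomposition w = xyz where |xy| ≤ p and y is nonempty.
Then y = 0^k for some k with 1 ≤ k ≤ p.
Since 1 ≤ k ≤ p, |xz| = q-k. Pump with i = q+1: |xy^{q+1}z| = (q-k)+(q+1)k = q+qk = q(1+k), which is composite (both factors ≥ 2). So xy^{q+1}z = 0^{q(1+k)} ∉ L.
This is a contradiction; hence L is not regular.

0^{q(1+k)}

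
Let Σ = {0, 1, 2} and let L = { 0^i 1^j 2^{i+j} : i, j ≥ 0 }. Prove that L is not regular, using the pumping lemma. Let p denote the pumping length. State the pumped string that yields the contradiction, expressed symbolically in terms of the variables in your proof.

Assume L is regular. Let p be the pumping length given by the pumping lemma.
Take w = 0^p 1^p 2^{2p} ∈ L (with i=j=p, i+j=2p), |w| = 4p ≥ p.
Write w = xyz as guaranteed by the lemma, with |xy| ≤ p and |y| ≥ 1.
The first p characters of w are 0's, so xy (and hence y) consists only of 0's. Write y = 0^k, 1 ≤ k ≤ p.
Consider xy^2z = 0^{p+k} 1^p 2^{2p}. Now the 0- and 1-counts sum to 2p+k, but the 2-count is 2p ≠ 2p+k. So xy^2z ∉ L.
This contradicts the pumping lemma, so L is not regular.

0^{p+k} 1^p 2^{2p}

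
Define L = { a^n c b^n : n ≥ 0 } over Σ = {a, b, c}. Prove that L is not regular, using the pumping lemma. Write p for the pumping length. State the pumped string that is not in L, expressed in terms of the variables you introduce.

Assume L is regular; let p be its pumping constant.
Take w = a^p c b^p ∈ L with |w| = 2p+1 ≥ p.
Write w = xyz as guaranteed by the lemma, with |xy| ≤ p and y is nonempty.
Because |xy| ≤ p and w begins with p copies of a, we have y = a^k with 1 ≤ k ≤ p.
Pump with i = 2: xy^2z = a^{p+k} c b^p, which would require p+k = p. But k ≥ 1, so xy^2z ∉ L.
Contradiction. Therefore L is not regular.

a^{p+k} c b^p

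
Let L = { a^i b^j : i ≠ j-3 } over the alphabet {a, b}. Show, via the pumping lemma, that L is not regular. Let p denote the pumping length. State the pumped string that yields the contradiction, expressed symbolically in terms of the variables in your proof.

a^{p+p!} b^{p+p!+3}

Assume L is regular; let p be its pumping constant.
Choose w = a^p b^{p+p!+3}. Since p ≠ (p+p!+3)-3 = p+p!, w ∈ L; and |w| ≥ p.
By the pumping lemma, w = xyz with |xy| ≤ p and |y| > 0.
Because |xy| ≤ p and w begins with p copies of a, we have y = a^k with 1 ≤ k ≤ p.
Since 1 ≤ k ≤ p, k divides p!; set t = 1 + p!/k. Then xy^t z has p + (p!/k)·k = p + p! copies of a. Now the a-count is p+p! and (b-count)-3 = (p+p!+3)-3 = p+p!, so i ≠ j-3 fails. So xy^t z = a^{p+p!} b^{p+p!+3} ∉ L.
This contradicts the pumping lemma, so L is not regular.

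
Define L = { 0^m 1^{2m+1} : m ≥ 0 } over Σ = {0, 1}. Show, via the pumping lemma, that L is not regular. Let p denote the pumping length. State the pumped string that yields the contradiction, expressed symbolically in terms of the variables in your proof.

0^{p+k} 1^{2p+1}

Assume L is regular; let p be its pumping constant.
Choose w = 0^p 1^{2p+1}, which is in L with |w| = 3p+1 ≥ p.
The pumping lemma gives a decomposition w = xyz where |xy| ≤ p and |y| > 0.
Since the first p symbols of w are all 0's and |xy| ≤ p, y lies entirely in the leading 0-block: y = 0^k for some k with 1 ≤ k ≤ p.
Pump with i = 2: xy^2z = 0^{p+k} 1^{2p+1}. For this to lie in L we would need 2p+1 = 2(p+k)+1, which forces k = 0. But k ≥ 1, so xy^2z ∉ L.
This is a contradiction; hence L is not regular.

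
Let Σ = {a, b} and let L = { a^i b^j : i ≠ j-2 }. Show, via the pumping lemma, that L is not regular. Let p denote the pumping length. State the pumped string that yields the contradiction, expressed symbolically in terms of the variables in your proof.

a^{p+p!} b^{p+p!+2}

Toward a contradiction, assume L is regular with pumping length p.
Choose w = a^p b^{p+p!+2}. Since p ≠ (p+p!+2)-2 = p+p!, w ∈ L; and |w| ≥ p.
By the pumping lemma, w = xyz with |xy| ≤ p and |y| > 0.
Because |xy| ≤ p and w begins with p copies of a, we have y = a^k with 1 ≤ k ≤ p.
Since 1 ≤ k ≤ p, k divides p!; set t = 1 + p!/k. Then xy^t z has p + (p!/k)·k = p + p! copies of a. Now the a-count is p+p! and (b-count)-2 = (p+p!+2)-2 = p+p!, so i ≠ j-2 fails. So xy^t z = a^{p+p!} b^{p+p!+2} ∉ L.
This is a contradiction; hence L is not regular.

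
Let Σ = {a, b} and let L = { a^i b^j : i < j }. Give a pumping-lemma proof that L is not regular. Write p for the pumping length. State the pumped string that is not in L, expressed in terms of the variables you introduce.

a^{p+k} b^{p+1}

Toward a contradiction, assume L is regular with pumping length p.
Choose w = a^p b^{p+1} ∈ L, with |w| = 2p+1 ≥ p.
Write w = xyz as guaranteed by the lemma, with |xy| ≤ p and |y| > 0.
The first p characters of w are a's, so xy (and hence y) consists only of a's. Write y = a^k, 1 ≤ k ≤ p.
Consider xy^2z = a^{p+k} b^{p+1}. Since k ≥ 1, the a-count p+k is at least p+1, so i < j fails; thus xy^2z ∉ L.
Contradiction. Therefore L is not regular.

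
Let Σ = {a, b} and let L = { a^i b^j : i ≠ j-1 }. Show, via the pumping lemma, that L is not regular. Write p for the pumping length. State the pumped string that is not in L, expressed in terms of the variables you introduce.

a^{p+p!} b^{p+p!+1}

Assume L is regular. Let p be the pumping length given by the pumping lemma.
Choose w = a^p b^{p+p!+1}. Since p ≠ (p+p!+1)-1 = p+p!, w ∈ L; and |w| ≥ p.
The pumping lemma gives a decomposition w = xyz where |xy| ≤ p and |y| ≥ 1.
The first p characters of w are a's, so xy (and hence y) consists only of a's. Write y = a^k, 1 ≤ k ≤ p.
Since 1 ≤ k ≤ p, k divides p!; set t = 1 + p!/k. Then xy^t z has p + (p!/k)·k = p + p! copies of a. Now the a-count is p+p! and (b-count)-1 = (p+p!+1)-1 = p+p!, so i ≠ j-1 fails. So xy^t z = a^{p+p!} b^{p+p!+1} ∉ L.
Contradiction. Therefore L is not regular.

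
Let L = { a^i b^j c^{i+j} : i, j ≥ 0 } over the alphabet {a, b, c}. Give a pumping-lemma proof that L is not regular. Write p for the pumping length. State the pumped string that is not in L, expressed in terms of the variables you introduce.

a^{p+k} b^p c^{2p}

Suppose for contradiction that L is regular, and let p be the pumping length.
Take w = a^p b^p c^{2p} ∈ L (with i=j=p, i+j=2p), |w| = 4p ≥ p.
Write w = xyz as guaranteed by the lemma, with |xy| ≤ p and |y| ≥ 1.
Since the first p symbols of w are all a's and |xy| ≤ p, y lies entirely in the leading a-block: y = a^k for some k with 1 ≤ k ≤ p.
Consider xy^2z = a^{p+k} b^p c^{2p}. Now the a- and b-counts sum to 2p+k, but the c-count is 2p ≠ 2p+k. So xy^2z ∉ L.
This contradicts the pumping lemma, so L is not regular.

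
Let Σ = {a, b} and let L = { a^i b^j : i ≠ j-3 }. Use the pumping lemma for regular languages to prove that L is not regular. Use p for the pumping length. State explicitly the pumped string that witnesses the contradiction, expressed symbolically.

a^{p+p!} b^{p+p!+3}

Assume L is regular. Let p be the pumping length given by the pumping lemma.
Choose w = a^p b^{p+p!+3}. Since p ≠ (p+p!+3)-3 = p+p!, w ∈ L; and |w| ≥ p.
Write w = xyz as guaranteed by the lemma, with |xy| ≤ p and |y| ≥ 1.
Because |xy| ≤ p and w begins with p copies of a, we have y = a^k with 1 ≤ k ≤ p.
Since 1 ≤ k ≤ p, k divides p!; set t = 1 + p!/k. Then xy^t z has p + (p!/k)·k = p + p! copies of a. Now the a-count is p+p! and (b-count)-3 = (p+p!+3)-3 = p+p!, so i ≠ j-3 fails. So xy^t z = a^{p+p!} b^{p+p!+3} ∉ L.
This is a contradiction; hence L is not regular.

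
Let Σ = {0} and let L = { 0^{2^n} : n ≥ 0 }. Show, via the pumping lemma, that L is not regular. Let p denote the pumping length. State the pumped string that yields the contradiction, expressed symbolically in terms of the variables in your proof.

Assume L is regular. Let p be the pumping length given by the pumping lemma.
Take w = 0^{2^p} ∈ L with |w| = 2^p ≥ p.
By the pumping lemma, w = xyz with |xy| ≤ p and |y| > 0.
Then y = 0^k for some k with 1 ≤ k ≤ p.
Pump with i = 2: xy^2z = 0^{2^p+k}. Since 1 ≤ k ≤ p < 2^p, we have 2^p < 2^p+k < 2^{p+1}, so 2^p+k is not a power of 2. So xy^2z ∉ L.
This is a contradiction; hence L is not regular.

0^{2^p+k}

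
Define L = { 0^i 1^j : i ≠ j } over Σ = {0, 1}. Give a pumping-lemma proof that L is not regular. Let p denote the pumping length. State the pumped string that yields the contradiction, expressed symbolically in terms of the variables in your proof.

Assume L is regular. Let p be the pumping length given by the pumping lemma.
Choose w = 0^p 1^{p+p!}. Since p ≠ p+p!, w ∈ L; and |w| ≥ p.
The pumping lemma gives a decomposition w = xyz where |xy| ≤ p and |y| ≥ 1.
The first p characters of w are 0's, so xy (and hence y) consists only of 0's. Write y = 0^k, 1 ≤ k ≤ p.
Since 1 ≤ k ≤ p, k divides p!; set t = 1 + p!/k. Then xy^t z has p + (p!/k)·k = p + p! copies of 0. Now the 0-count equals the 1-count, so i ≠ j fails. So xy^t z = 0^{p+p!} 1^{p+p!} ∉ L.
Contradiction. Therefore L is not regular.

0^{p+p!} 1^{p+p!}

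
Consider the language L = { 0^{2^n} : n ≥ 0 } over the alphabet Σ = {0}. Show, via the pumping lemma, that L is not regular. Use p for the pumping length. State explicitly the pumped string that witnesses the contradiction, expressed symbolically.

Assume L is regular. Let p be the pumping length given by the pumping lemma.
Take w = 0^{2^p} ∈ L with |w| = 2^p ≥ p.
Write w = xyz as guaranteed by the lemma, with |xy| ≤ p and |y| > 0.
Then y = 0^k for some k with 1 ≤ k ≤ p.
Pump with i = 2: xy^2z = 0^{2^p+k}. Since 1 ≤ k ≤ p < 2^p, we have 2^p < 2^p+k < 2^{p+1}, so 2^p+k is not a power of 2. So xy^2z ∉ L.
This contradicts the pumping lemma, so L is not regular.

0^{2^p+k}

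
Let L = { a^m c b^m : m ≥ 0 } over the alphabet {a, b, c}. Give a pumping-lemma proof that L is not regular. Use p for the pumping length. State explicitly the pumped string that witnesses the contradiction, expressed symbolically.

a^{p+k} c b^p

Assume L is regular; let p be its pumping constant.
Take w = a^p c b^p ∈ L with |w| = 2p+1 ≥ p.
The pumping lemma gives a decomposition w = xyz where |xy| ≤ p and |y| ≥ 1.
Because |xy| ≤ p and w begins with p copies of a, we have y = a^k with 1 ≤ k ≤ p.
Pump with i = 2: xy^2z = a^{p+k} c b^p, which would require p+k = p. But k ≥ 1, so xy^2z ∉ L.
Contradiction. Therefore L is not regular.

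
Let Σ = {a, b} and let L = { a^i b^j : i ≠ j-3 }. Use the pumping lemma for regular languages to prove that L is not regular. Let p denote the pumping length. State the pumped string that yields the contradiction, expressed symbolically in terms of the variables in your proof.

a^{p+p!} b^{p+p!+3}

Assume L is regular. Let p be the pumping length given by the pumping lemma.
Choose w = a^p b^{p+p!+3}. Since p ≠ (p+p!+3)-3 = p+p!, w ∈ L; and |w| ≥ p.
The pumping lemma gives a decomposition w = xyz where |xy| ≤ p and |y| ≥ 1.
Since the first p symbols of w are all a's and |xy| ≤ p, y lies entirely in the leading a-block: y = a^k for some k with 1 ≤ k ≤ p.
Since 1 ≤ k ≤ p, k divides p!; set t = 1 + p!/k. Then xy^t z has p + (p!/k)·k = p + p! copies of a. Now the a-count is p+p! and (b-count)-3 = (p+p!+3)-3 = p+p!, so i ≠ j-3 fails. So xy^t z = a^{p+p!} b^{p+p!+3} ∉ L.
This is a contradiction; hence L is not regular.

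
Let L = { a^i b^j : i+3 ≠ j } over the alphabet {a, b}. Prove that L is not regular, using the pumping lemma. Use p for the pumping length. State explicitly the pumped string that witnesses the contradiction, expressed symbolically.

a^{p+p!} b^{p+p!+3}

Toward a contradiction, assume L is regular with pumping length p.
Choose w = a^p b^{p+p!+3}. Since p ≠ (p+p!+3)-3 = p+p!, w ∈ L; and |w| ≥ p.
By the pumping lemma, w = xyz with |xy| ≤ p and |y| > 0.
Because |xy| ≤ p and w begins with p copies of a, we have y = a^k with 1 ≤ k ≤ p.
Since 1 ≤ k ≤ p, k divides p!; set t = 1 + p!/k. Then xy^t z has p + (p!/k)·k = p + p! copies of a. Now the a-count is p+p! and (b-count)-3 = (p+p!+3)-3 = p+p!, so i+3 ≠ j fails. So xy^t z = a^{p+p!} b^{p+p!+3} ∉ L.
This contradicts the pumping lemma, so L is not regular.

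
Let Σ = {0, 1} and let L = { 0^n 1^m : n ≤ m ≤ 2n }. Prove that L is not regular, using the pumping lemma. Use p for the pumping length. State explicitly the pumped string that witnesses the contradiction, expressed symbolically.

Assume L is regular; let p be its pumping constant.
Take w = 0^p 1^p ∈ L (since p ≤ p ≤ 2p), with |w| = 2p ≥ p.
The pumping lemma gives a decomposition w = xyz where |xy| ≤ p and |y| > 0.
The first p characters of w are 0's, so xy (and hence y) consists only of 0's. Write y = 0^k, 1 ≤ k ≤ p.
Pump with i = 2: xy^2z = 0^{p+k} 1^p. Now n = p+k > p = m, so the condition n ≤ m fails. Thus xy^2z ∉ L.
This contradicts the pumping lemma, so L is not regular.

0^{p+k} 1^p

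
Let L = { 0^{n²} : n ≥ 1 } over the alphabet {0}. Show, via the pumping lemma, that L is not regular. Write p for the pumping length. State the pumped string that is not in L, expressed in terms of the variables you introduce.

0^{p²+k}

Toward a contradiction, assume L is regular with pumping length p.
Take w = 0^{p²} ∈ L with |w| = p² ≥ p.
Write w = xyz as guaranteed by the lemma, with |xy| ≤ p and y is nonempty.
Then y = 0^k for some k with 1 ≤ k ≤ p.
Pump with i = 2: xy^2z = 0^{p²+k}. Since 1 ≤ k ≤ p, p² < p²+k ≤ p²+p < (p+1)², so p²+k lies strictly between consecutive squares and is not a perfect square. So xy^2z ∉ L.
Contradiction. Therefore L is not regular.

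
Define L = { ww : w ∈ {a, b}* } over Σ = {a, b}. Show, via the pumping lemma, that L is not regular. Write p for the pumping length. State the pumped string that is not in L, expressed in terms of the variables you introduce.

a^{p+k} b^p a^p b^p

Toward a contradiction, assume L is regular with pumping length p.
Take w = a^p b^p a^p b^p = uu where u = a^pb^p; then w ∈ L and |w| = 4p ≥ p.
Write w = xyz as guaranteed by the lemma, with |xy| ≤ p and |y| > 0.
Since the first p symbols of w are all a's and |xy| ≤ p, y lies entirely in the leading a-block: y = a^k for some k with 1 ≤ k ≤ p.
Pump with i = 2: xy^2z = a^{p+k} b^p a^p b^p, of length 4p+k. Suppose this equals vv. The string starts with a and ends with b, so v does too; thus the boundary between the two copies of v is a b→a transition. There is exactly one such transition, at position 2p+k, so |v| = 2p+k and |vv| = 4p+2k ≠ 4p+k since k ≥ 1. So xy^2z ∉ L.
This contradicts the pumping lemma, so L is not regular.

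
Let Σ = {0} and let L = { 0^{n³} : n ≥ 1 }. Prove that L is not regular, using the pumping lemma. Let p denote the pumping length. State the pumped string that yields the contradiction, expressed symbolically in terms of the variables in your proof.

Assume L is regular. Let p be the pumping length given by the pumping lemma.
Take w = 0^{p³} ∈ L with |w| = p³ ≥ p.
By the pumping lemma, w = xyz with |xy| ≤ p and |y| > 0.
Then y = 0^k for some k with 1 ≤ k ≤ p.
Pump with i = 2: xy^2z = 0^{p³+k}. Since 1 ≤ k ≤ p, p³ < p³+k ≤ p³+p < p³+3p²+3p+1 = (p+1)³, so p³+k is not a perfect cube. So xy^2z ∉ L.
This contradicts the pumping lemma, so L is not regular.

0^{p³+k}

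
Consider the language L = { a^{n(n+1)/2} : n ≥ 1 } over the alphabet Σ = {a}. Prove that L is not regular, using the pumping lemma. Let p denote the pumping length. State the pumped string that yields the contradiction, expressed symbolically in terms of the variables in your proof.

a^{p(p+1)/2+k}

Suppose for contradiction that L is regular, and let p be the pumping length.
Take w = a^{p(p+1)/2} ∈ L with |w| = p(p+1)/2 ≥ p.
By the pumping lemma, w = xyz with |xy| ≤ p and |y| ≥ 1.
Then y = a^k for some k with 1 ≤ k ≤ p.
Pump with i = 2: xy^2z = a^{p(p+1)/2+k}. Since 1 ≤ k ≤ p, p(p+1)/2 < p(p+1)/2+k ≤ p(p+1)/2+p < (p+1)(p+2)/2, so p(p+1)/2+k is strictly between consecutive triangular numbers. So xy^2z ∉ L.
This contradicts the pumping lemma, so L is not regular.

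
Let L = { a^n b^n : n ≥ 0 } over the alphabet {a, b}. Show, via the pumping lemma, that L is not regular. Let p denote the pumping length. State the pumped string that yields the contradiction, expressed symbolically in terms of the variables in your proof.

a^{p+k} b^p

Assume L is regular; let p be its pumping constant.
Let w = a^p b^p ∈ L; note |w| = 2p ≥ p.
Write w = xyz as guaranteed by the lemma, with |xy| ≤ p and |y| > 0.
Since the first p symbols of w are all a's and |xy| ≤ p, y lies entirely in the leading a-block: y = a^k for some k with 1 ≤ k ≤ p.
Pump with i = 2: xy^2z = a^{p+k} b^p. For this to lie in L we would need p = p+k, which forces k = 0. But k ≥ 1, so xy^2z ∉ L.
Contradiction. Therefore L is not regular.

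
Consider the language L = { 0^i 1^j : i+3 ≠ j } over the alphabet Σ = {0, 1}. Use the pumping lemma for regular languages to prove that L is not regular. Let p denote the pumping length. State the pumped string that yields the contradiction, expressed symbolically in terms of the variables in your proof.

Assume L is regular. Let p be the pumping length given by the pumping lemma.
Choose w = 0^p 1^{p+p!+3}. Since p ≠ (p+p!+3)-3 = p+p!, w ∈ L; and |w| ≥ p.
Write w = xyz as guaranteed by the lemma, with |xy| ≤ p and |y| > 0.
Because |xy| ≤ p and w begins with p copies of 0, we have y = 0^k with 1 ≤ k ≤ p.
Since 1 ≤ k ≤ p, k divides p!; set t = 1 + p!/k. Then xy^t z has p + (p!/k)·k = p + p! copies of 0. Now the 0-count is p+p! and (1-count)-3 = (p+p!+3)-3 = p+p!, so i+3 ≠ j fails. So xy^t z = 0^{p+p!} 1^{p+p!+3} ∉ L.
Contradiction. Therefore L is not regular.

0^{p+p!} 1^{p+p!+3}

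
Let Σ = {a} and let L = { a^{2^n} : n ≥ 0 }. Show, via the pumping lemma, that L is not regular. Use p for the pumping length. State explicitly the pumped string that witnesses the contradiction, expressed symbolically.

Toward a contradiction, assume L is regular with pumping length p.
Take w = a^{2^p} ∈ L with |w| = 2^p ≥ p.
By the pumping lemma, w = xyz with |xy| ≤ p and |y| ≥ 1.
Then y = a^k for some k with 1 ≤ k ≤ p.
Pump with i = 2: xy^2z = a^{2^p+k}. Since 1 ≤ k ≤ p < 2^p, we have 2^p < 2^p+k < 2^{p+1}, so 2^p+k is not a power of 2. So xy^2z ∉ L.
Contradiction. Therefore L is not regular.

a^{2^p+k}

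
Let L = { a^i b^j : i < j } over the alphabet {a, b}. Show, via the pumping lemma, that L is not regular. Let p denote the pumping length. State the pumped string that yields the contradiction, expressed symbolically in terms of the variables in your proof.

a^{p+k} b^{p+1}

Suppose for contradiction that L is regular, and let p be the pumping length.
Choose w = a^p b^{p+1} ∈ L, with |w| = 2p+1 ≥ p.
Write w = xyz as guaranteed by the lemma, with |xy| ≤ p and y is nonempty.
The first p characters of w are a's, so xy (and hence y) consists only of a's. Write y = a^k, 1 ≤ k ≤ p.
Consider xy^2z = a^{p+k} b^{p+1}. Since k ≥ 1, the a-count p+k is at least p+1, so i < j fails; thus xy^2z ∉ L.
Contradiction. Therefore L is not regular.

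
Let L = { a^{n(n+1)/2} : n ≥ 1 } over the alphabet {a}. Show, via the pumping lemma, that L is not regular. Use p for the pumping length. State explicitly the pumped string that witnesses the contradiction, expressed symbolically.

a^{p(p+1)/2+k}

Assume L is regular; let p be its pumping constant.
Take w = a^{p(p+1)/2} ∈ L with |w| = p(p+1)/2 ≥ p.
The pumping lemma gives a decomposition w = xyz where |xy| ≤ p and y is nonempty.
Then y = a^k for some k with 1 ≤ k ≤ p.
Pump with i = 2: xy^2z = a^{p(p+1)/2+k}. Since 1 ≤ k ≤ p, p(p+1)/2 < p(p+1)/2+k ≤ p(p+1)/2+p < (p+1)(p+2)/2, so p(p+1)/2+k is strictly between consecutive triangular numbers. So xy^2z ∉ L.
This is a contradiction; hence L is not regular.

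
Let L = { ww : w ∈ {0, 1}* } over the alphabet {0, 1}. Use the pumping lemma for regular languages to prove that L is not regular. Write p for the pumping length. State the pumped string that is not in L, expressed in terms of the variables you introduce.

0^{p+k} 1^p 0^p 1^p

Assume L is regular; let p be its pumping constant.
Take w = 0^p 1^p 0^p 1^p = uu where u = 0^p1^p; then w ∈ L and |w| = 4p ≥ p.
By the pumping lemma, w = xyz with |xy| ≤ p and |y| ≥ 1.
The first p characters of w are 0's, so xy (and hence y) consists only of 0's. Write y = 0^k, 1 ≤ k ≤ p.
Pump with i = 2: xy^2z = 0^{p+k} 1^p 0^p 1^p, of length 4p+k. Suppose this equals vv. The string starts with 0 and ends with 1, so v does too; thus the boundary between the two copies of v is a 1→0 transition. There is exactly one such transition, at position 2p+k, so |v| = 2p+k and |vv| = 4p+2k ≠ 4p+k since k ≥ 1. So xy^2z ∉ L.
Contradiction. Therefore L is not regular.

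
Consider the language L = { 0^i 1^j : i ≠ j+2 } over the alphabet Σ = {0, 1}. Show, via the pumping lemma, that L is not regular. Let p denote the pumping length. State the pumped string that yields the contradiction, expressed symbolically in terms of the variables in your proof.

0^{p+p!} 1^{p+p!-2}

Toward a contradiction, assume L is regular with pumping length p.
Choose w = 0^p 1^{p+p!-2}. Since p ≠ (p+p!-2)+2 = p+p!, w ∈ L; and |w| ≥ p.
Write w = xyz as guaranteed by the lemma, with |xy| ≤ p and |y| ≥ 1.
The first p characters of w are 0's, so xy (and hence y) consists only of 0's. Write y = 0^k, 1 ≤ k ≤ p.
Since 1 ≤ k ≤ p, k divides p!; set t = 1 + p!/k. Then xy^t z has p + (p!/k)·k = p + p! copies of 0. Now the 0-count is p+p! and (1-count)+2 = (p+p!-2)+2 = p+p!, so i ≠ j+2 fails. So xy^t z = 0^{p+p!} 1^{p+p!-2} ∉ L.
This is a contradiction; hence L is not regular.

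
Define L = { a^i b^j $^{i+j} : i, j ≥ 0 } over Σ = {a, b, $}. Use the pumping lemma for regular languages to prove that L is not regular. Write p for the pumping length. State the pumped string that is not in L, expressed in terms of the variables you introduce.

Toward a contradiction, assume L is regular with pumping length p.
Take w = a^p b^p $^{2p} ∈ L (with i=j=p, i+j=2p), |w| = 4p ≥ p.
The pumping lemma gives a decomposition w = xyz where |xy| ≤ p and |y| ≥ 1.
Because |xy| ≤ p and w begins with p copies of a, we have y = a^k with 1 ≤ k ≤ p.
Consider xy^2z = a^{p+k} b^p $^{2p}. Now the a- and b-counts sum to 2p+k, but the $-count is 2p ≠ 2p+k. So xy^2z ∉ L.
This contradicts the pumping lemma, so L is not regular.

a^{p+k} b^p $^{2p}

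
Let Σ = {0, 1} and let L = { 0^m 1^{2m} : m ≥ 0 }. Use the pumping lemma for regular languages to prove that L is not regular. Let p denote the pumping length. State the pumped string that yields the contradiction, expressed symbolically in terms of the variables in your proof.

0^{p+k} 1^{2p}

Assume L is regular. Let p be the pumping length given by the pumping lemma.
Take w = 0^p 1^{2p}. Then w ∈ L and |w| = 3p ≥ p.
The pumping lemma gives a decomposition w = xyz where |xy| ≤ p and |y| ≥ 1.
Since the first p symbols of w are all 0's and |xy| ≤ p, y lies entirely in the leading 0-block: y = 0^k for some k with 1 ≤ k ≤ p.
Pump with i = 2: xy^2z = 0^{p+k} 1^{2p}. For this to lie in L we would need 2p = 2(p+k), which forces k = 0. But k ≥ 1, so xy^2z ∉ L.
Contradiction. Therefore L is not regular.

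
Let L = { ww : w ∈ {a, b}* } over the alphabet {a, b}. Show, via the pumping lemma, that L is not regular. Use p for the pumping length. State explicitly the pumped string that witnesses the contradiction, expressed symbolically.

Toward a contradiction, assume L is regular with pumping length p.
Take w = a^p b^p a^p b^p = uu where u = a^pb^p; then w ∈ L and |w| = 4p ≥ p.
The pumping lemma gives a decomposition w = xyz where |xy| ≤ p and |y| ≥ 1.
Because |xy| ≤ p and w begins with p copies of a, we have y = a^k with 1 ≤ k ≤ p.
Pump with i = 2: xy^2z = a^{p+k} b^p a^p b^p, of length 4p+k. Suppose this equals vv. The string starts with a and ends with b, so v does too; thus the boundary between the two copies of v is a b→a transition. There is exactly one such transition, at position 2p+k, so |v| = 2p+k and |vv| = 4p+2k ≠ 4p+k since k ≥ 1. So xy^2z ∉ L.
This is a contradiction; hence L is not regular.

a^{p+k} b^p a^p b^p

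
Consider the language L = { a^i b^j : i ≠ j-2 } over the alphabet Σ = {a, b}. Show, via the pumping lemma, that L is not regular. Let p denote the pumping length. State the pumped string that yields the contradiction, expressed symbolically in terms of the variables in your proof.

Toward a contradiction, assume L is regular with pumping length p.
Choose w = a^p b^{p+p!+2}. Since p ≠ (p+p!+2)-2 = p+p!, w ∈ L; and |w| ≥ p.
The pumping lemma gives a decomposition w = xyz where |xy| ≤ p and y is nonempty.
The first p characters of w are a's, so xy (and hence y) consists only of a's. Write y = a^k, 1 ≤ k ≤ p.
Since 1 ≤ k ≤ p, k divides p!; set t = 1 + p!/k. Then xy^t z has p + (p!/k)·k = p + p! copies of a. Now the a-count is p+p! and (b-count)-2 = (p+p!+2)-2 = p+p!, so i ≠ j-2 fails. So xy^t z = a^{p+p!} b^{p+p!+2} ∉ L.
This contradicts the pumping lemma, so L is not regular.

a^{p+p!} b^{p+p!+2}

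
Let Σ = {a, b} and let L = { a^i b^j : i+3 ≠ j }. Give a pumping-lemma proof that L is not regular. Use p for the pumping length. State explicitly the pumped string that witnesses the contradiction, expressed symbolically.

Assume L is regular. Let p be the pumping length given by the pumping lemma.
Choose w = a^p b^{p+p!+3}. Since p ≠ (p+p!+3)-3 = p+p!, w ∈ L; and |w| ≥ p.
Write w = xyz as guaranteed by the lemma, with |xy| ≤ p and y is nonempty.
The first p characters of w are a's, so xy (and hence y) consists only of a's. Write y = a^k, 1 ≤ k ≤ p.
Since 1 ≤ k ≤ p, k divides p!; set t = 1 + p!/k. Then xy^t z has p + (p!/k)·k = p + p! copies of a. Now the a-count is p+p! and (b-count)-3 = (p+p!+3)-3 = p+p!, so i+3 ≠ j fails. So xy^t z = a^{p+p!} b^{p+p!+3} ∉ L.
This is a contradiction; hence L is not regular.

a^{p+p!} b^{p+p!+3}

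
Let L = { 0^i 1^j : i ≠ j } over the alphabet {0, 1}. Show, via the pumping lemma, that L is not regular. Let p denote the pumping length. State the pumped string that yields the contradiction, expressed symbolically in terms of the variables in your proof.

0^{p+p!} 1^{p+p!}

Suppose for contradiction that L is regular, and let p be the pumping length.
Choose w = 0^p 1^{p+p!}. Since p ≠ p+p!, w ∈ L; and |w| ≥ p.
Write w = xyz as guaranteed by the lemma, with |xy| ≤ p and |y| ≥ 1.
Since the first p symbols of w are all 0's and |xy| ≤ p, y lies entirely in the leading 0-block: y = 0^k for some k with 1 ≤ k ≤ p.
Since 1 ≤ k ≤ p, k divides p!; set t = 1 + p!/k. Then xy^t z has p + (p!/k)·k = p + p! copies of 0. Now the 0-count equals the 1-count, so i ≠ j fails. So xy^t z = 0^{p+p!} 1^{p+p!} ∉ L.
Contradiction. Therefore L is not regular.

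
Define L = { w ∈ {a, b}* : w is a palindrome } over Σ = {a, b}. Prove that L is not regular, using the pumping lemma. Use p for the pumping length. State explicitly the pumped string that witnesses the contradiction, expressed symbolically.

a^{p+k} b a^p

Assume L is regular; let p be its pumping constant.
Take w = a^p b a^p, a palindrome of length 2p+1 ≥ p.
By the pumping lemma, w = xyz with |xy| ≤ p and y is nonempty.
Since the first p symbols of w are all a's and |xy| ≤ p, y lies entirely in the leading a-block: y = a^k for some k with 1 ≤ k ≤ p.
Pump with i = 2: xy^2z = a^{p+k} b a^p. Its reverse is a^p b a^{p+k}, which differs from xy^2z since k ≥ 1. So xy^2z is not a palindrome and xy^2z ∉ L.
This contradicts the pumping lemma, so L is not regular.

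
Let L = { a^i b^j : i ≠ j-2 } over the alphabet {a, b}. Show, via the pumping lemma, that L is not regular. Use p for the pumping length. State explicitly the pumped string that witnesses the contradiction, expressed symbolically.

Suppose for contradiction that L is regular, and let p be the pumping length.
Choose w = a^p b^{p+p!+2}. Since p ≠ (p+p!+2)-2 = p+p!, w ∈ L; and |w| ≥ p.
Write w = xyz as guaranteed by the lemma, with |xy| ≤ p and |y| > 0.
The first p characters of w are a's, so xy (and hence y) consists only of a's. Write y = a^k, 1 ≤ k ≤ p.
Since 1 ≤ k ≤ p, k divides p!; set t = 1 + p!/k. Then xy^t z has p + (p!/k)·k = p + p! copies of a. Now the a-count is p+p! and (b-count)-2 = (p+p!+2)-2 = p+p!, so i ≠ j-2 fails. So xy^t z = a^{p+p!} b^{p+p!+2} ∉ L.
This is a contradiction; hence L is not regular.

a^{p+p!} b^{p+p!+2}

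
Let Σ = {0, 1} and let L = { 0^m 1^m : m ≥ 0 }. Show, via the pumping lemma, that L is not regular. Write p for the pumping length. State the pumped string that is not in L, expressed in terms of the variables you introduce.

Suppose for contradiction that L is regular, and let p be the pumping length.
Take w = 0^p 1^p. Then w ∈ L and |w| = 2p ≥ p.
The pumping lemma gives a decomposition w = xyz where |xy| ≤ p and |y| > 0.
The first p characters of w are 0's, so xy (and hence y) consists only of 0's. Write y = 0^k, 1 ≤ k ≤ p.
Pump with i = 2: xy^2z = 0^{p+k} 1^p. For this to lie in L we would need p = p+k, which forces k = 0. But k ≥ 1, so xy^2z ∉ L.
This is a contradiction; hence L is not regular.

0^{p+k} 1^p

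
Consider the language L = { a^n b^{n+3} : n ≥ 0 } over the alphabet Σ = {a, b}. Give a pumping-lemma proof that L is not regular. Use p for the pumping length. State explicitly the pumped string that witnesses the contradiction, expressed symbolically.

a^{p+k} b^{p+3}

Toward a contradiction, assume L is regular with pumping length p.
Choose w = a^p b^{p+3}, which is in L with |w| = 2p+3 ≥ p.
By the pumping lemma, w = xyz with |xy| ≤ p and |y| ≥ 1.
Since the first p symbols of w are all a's and |xy| ≤ p, y lies entirely in the leading a-block: y = a^k for some k with 1 ≤ k ≤ p.
Pump with i = 2: xy^2z = a^{p+k} b^{p+3}. For this to lie in L we would need p+3 = (p+k)+3, which forces k = 0. But k ≥ 1, so xy^2z ∉ L.
This contradicts the pumping lemma, so L is not regular.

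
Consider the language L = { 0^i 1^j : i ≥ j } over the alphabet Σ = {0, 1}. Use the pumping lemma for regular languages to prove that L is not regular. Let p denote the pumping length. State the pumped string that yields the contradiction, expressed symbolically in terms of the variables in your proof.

0^{p-k} 1^p

Suppose for contradiction that L is regular, and let p be the pumping length.
Choose w = 0^p 1^p ∈ L, with |w| = 2p ≥ p.
By the pumping lemma, w = xyz with |xy| ≤ p and y is nonempty.
Since the first p symbols of w are all 0's and |xy| ≤ p, y lies entirely in the leading 0-block: y = 0^k for some k with 1 ≤ k ≤ p.
Consider xy^0z = xz = 0^{p-k} 1^p. Since k ≥ 1, the 0-count p-k is less than p, so i ≥ j fails; thus xz ∉ L.
This is a contradiction; hence L is not regular.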